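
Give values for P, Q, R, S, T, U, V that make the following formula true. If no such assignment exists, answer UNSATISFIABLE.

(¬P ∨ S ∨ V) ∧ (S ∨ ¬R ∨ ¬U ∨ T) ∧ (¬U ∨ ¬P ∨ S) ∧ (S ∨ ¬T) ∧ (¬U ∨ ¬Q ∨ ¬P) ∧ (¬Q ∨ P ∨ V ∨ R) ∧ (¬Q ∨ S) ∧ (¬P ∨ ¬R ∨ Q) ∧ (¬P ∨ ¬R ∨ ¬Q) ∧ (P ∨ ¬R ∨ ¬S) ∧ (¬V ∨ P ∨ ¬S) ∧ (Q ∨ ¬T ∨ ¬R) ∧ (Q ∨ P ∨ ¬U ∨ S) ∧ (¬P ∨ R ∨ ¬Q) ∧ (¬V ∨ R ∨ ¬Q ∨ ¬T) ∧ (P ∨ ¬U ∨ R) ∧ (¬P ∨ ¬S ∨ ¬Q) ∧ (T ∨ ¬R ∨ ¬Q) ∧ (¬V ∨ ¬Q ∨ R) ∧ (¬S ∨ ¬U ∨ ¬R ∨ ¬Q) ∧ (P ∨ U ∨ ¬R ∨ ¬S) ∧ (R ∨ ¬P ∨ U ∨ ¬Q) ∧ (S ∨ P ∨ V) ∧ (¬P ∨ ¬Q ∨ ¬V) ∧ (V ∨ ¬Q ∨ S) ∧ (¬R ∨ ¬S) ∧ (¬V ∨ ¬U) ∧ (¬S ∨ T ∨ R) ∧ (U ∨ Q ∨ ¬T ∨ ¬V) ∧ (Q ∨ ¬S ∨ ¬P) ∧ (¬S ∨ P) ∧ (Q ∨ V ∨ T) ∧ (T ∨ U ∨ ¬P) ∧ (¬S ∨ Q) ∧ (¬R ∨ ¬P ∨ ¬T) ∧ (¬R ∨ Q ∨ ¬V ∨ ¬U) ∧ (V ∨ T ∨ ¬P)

Case S = False:
The clause (¬T) is unit, so T = False.
The clause (¬Q) is unit, so Q = False.
The clause (V) is unit, so V = True.
The clause (¬U) is unit, so U = False.
The clause (¬P) is unit, so P = False.
Every clause is now satisfied; R is unconstrained.

P=False, Q=False, R=True, S=False, T=False, U=False, V=True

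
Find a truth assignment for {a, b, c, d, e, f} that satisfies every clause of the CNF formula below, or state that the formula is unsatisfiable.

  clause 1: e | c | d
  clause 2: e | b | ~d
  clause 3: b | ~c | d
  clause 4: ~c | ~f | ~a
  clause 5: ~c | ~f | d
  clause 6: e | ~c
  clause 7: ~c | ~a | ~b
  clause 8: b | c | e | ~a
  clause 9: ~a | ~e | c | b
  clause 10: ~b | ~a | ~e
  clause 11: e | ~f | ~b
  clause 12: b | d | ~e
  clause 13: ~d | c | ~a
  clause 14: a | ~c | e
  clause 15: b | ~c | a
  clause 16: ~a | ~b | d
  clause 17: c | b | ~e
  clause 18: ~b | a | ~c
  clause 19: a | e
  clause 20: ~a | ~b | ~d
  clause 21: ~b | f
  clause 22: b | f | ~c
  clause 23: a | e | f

Suppose e = 1.
Suppose b = 1.
From the singleton clause (~a), a = 0.
From the singleton clause (~c), c = 0.
From the singleton clause (f), f = 1.
No clause remains; d is free.

a: 0,  b: 1,  c: 0,  d: 0,  e: 1,  f: 1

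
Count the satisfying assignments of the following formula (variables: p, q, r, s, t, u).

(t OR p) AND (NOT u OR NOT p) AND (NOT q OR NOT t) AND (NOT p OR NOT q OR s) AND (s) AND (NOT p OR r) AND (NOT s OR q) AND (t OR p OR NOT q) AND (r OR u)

There are 2^6 = 64 truth assignments over (p, q, r, s, t, u).
Split on t. With t = true, the clauses containing t are satisfied and NOT t drops from the rest; 0 of the 2^5 = 32 assignments to the other variables satisfy what remains.
With t = false, by the same count on the reduced clause set, 1 assignment works.
(One model: p=T, q=T, r=T, s=T, t=F, u=F.)
Total: 0 + 1 = 1.

1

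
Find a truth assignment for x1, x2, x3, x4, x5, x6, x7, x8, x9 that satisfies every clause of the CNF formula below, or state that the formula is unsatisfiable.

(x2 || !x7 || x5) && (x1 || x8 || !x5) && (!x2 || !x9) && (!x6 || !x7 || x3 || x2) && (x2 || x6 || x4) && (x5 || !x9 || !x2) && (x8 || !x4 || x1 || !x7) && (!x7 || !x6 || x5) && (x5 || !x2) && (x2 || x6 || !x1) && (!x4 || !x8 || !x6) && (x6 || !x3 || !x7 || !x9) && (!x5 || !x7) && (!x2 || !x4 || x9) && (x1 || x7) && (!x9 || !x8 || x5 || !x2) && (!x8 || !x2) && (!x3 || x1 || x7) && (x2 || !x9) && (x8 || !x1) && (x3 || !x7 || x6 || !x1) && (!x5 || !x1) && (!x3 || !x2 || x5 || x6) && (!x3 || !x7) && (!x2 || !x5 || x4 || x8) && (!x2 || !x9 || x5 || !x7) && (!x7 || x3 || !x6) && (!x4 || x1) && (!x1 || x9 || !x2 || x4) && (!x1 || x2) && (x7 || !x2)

UNSATISFIABLE

Try x2 = false.
From the singleton clause (!x9), x9 = false.
From the singleton clause (!x1), x1 = false.
From the singleton clause (x7), x7 = true.
From the singleton clause (x5), x5 = true.
That conflicts with the unit clause (!x5).
So x2 must be the other value — set x2 = true.
From the singleton clause (!x9), x9 = false.
From the singleton clause (x5), x5 = true.
From the singleton clause (!x7), x7 = false.
That conflicts with the unit clause (x7).
Both values of x2 lead to a conflict.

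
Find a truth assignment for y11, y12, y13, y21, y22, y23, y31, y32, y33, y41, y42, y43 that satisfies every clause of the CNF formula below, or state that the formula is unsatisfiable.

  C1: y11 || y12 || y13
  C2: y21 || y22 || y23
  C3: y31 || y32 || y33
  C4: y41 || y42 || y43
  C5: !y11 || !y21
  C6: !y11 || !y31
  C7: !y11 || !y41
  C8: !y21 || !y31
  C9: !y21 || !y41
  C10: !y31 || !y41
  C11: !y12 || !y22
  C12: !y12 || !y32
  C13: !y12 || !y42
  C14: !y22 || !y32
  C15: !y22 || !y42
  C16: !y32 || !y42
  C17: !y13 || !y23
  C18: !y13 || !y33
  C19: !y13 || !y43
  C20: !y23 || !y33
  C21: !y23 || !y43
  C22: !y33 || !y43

UNSATISFIABLE

Branch on y11: set y11 = false.
Branch on y12: set y12 = true.
(!y22) alone gives y22 = false.
(!y32) alone gives y32 = false.
(!y42) alone gives y42 = false.
Branch on y21: set y21 = true.
(!y31) alone gives y31 = false.
(y33) alone gives y33 = true.
(!y41) alone gives y41 = false.
(y43) alone gives y43 = true.
Now (!y43) is unsatisfied and unit — conflict.
That branch fails; take y21 = false instead.
(y23) alone gives y23 = true.
(!y13) alone gives y13 = false.
(!y33) alone gives y33 = false.
(y31) alone gives y31 = true.
(!y41) alone gives y41 = false.
(y43) alone gives y43 = true.
Now (!y43) is unsatisfied and unit — conflict.
Neither y21 = true nor y21 = false works.
That branch fails; take y12 = false instead.
(y13) alone gives y13 = true.
(!y23) alone gives y23 = false.
(!y33) alone gives y33 = false.
(!y43) alone gives y43 = false.
Branch on y21: set y21 = true.
(!y31) alone gives y31 = false.
(y32) alone gives y32 = true.
(!y41) alone gives y41 = false.
(y42) alone gives y42 = true.
Now (!y42) is unsatisfied and unit — conflict.
That branch fails; take y21 = false instead.
(y22) alone gives y22 = true.
(!y32) alone gives y32 = false.
(y31) alone gives y31 = true.
(!y41) alone gives y41 = false.
(y42) alone gives y42 = true.
Now (!y42) is unsatisfied and unit — conflict.
Neither y21 = true nor y21 = false works.
Neither y12 = true nor y12 = false works.
That branch fails; take y11 = true instead.
(!y21) alone gives y21 = false.
(!y31) alone gives y31 = false.
(!y41) alone gives y41 = false.
Branch on y22: set y22 = true.
(!y12) alone gives y12 = false.
(!y32) alone gives y32 = false.
(y33) alone gives y33 = true.
(!y42) alone gives y42 = false.
(y43) alone gives y43 = true.
Now (!y43) is unsatisfied and unit — conflict.
That branch fails; take y22 = false instead.
(y23) alone gives y23 = true.
(!y13) alone gives y13 = false.
(!y33) alone gives y33 = false.
(y32) alone gives y32 = true.
(!y12) alone gives y12 = false.
(!y42) alone gives y42 = false.
(y43) alone gives y43 = true.
Now (!y43) is unsatisfied and unit — conflict.
Neither y22 = true nor y22 = false works.
Neither y11 = true nor y11 = false works.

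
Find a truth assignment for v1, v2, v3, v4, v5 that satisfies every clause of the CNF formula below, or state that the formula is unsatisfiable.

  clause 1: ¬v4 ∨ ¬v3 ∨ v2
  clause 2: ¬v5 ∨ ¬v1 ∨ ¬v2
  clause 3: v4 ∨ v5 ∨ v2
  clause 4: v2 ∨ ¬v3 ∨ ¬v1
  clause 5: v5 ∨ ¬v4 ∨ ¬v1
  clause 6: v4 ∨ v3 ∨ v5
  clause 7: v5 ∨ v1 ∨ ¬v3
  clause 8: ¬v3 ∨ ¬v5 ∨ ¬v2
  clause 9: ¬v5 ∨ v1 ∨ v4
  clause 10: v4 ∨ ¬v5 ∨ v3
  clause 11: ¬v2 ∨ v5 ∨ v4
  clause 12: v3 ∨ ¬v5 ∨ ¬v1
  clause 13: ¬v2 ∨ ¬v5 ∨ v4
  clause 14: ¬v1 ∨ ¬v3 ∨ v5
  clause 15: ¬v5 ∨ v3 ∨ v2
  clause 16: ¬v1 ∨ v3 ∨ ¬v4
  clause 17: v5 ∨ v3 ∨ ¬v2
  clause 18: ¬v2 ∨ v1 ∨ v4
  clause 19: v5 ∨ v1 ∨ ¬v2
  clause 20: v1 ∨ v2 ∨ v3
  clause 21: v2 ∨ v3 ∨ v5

v1: False, v2: True, v3: False, v4: True, v5: True

Case v4 = True:
Case v3 = False:
Unit clause (¬v1) forces v1 = False.
Unit clause (v2) forces v2 = True.
Unit clause (v5) forces v5 = True.
This assignment satisfies each clause.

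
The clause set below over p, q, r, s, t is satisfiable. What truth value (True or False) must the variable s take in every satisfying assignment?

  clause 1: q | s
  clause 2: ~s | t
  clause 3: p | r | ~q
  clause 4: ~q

Suppose s = 0.
From the singleton clause (q), q = 1.
That conflicts with the unit clause (~q).
So every satisfying assignment has s = True.

True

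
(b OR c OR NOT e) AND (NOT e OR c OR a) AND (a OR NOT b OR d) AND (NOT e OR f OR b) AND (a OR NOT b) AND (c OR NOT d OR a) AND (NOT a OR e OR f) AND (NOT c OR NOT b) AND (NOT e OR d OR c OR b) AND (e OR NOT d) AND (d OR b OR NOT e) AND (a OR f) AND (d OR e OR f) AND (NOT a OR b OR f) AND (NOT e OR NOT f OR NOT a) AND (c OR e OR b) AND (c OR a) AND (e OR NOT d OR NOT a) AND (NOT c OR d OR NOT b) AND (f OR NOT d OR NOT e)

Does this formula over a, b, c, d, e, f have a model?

Yes, satisfiable

Case a = false:
Unit clause (NOT b) forces b = false.
Unit clause (f) forces f = true.
Unit clause (c) forces c = true.
Case e = true:
Unit clause (d) forces d = true.
This assignment satisfies each clause.
A satisfying assignment: a ↦ false; b ↦ false; c ↦ true; d ↦ true; e ↦ true; f ↦ true.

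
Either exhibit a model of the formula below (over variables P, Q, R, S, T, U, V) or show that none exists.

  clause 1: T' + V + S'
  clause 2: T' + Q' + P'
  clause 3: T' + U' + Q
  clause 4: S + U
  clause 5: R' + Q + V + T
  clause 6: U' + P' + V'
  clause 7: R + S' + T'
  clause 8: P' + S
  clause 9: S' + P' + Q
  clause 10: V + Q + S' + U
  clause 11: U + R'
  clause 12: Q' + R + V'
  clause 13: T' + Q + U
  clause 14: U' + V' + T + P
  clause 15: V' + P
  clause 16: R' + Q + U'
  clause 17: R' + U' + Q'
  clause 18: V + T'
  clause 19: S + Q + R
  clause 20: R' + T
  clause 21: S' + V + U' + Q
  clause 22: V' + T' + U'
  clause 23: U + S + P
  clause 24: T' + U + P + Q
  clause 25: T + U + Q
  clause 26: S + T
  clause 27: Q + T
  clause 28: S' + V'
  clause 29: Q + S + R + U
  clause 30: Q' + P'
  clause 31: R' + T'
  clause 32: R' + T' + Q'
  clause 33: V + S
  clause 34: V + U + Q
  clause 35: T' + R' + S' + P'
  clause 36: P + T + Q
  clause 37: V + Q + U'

Suppose S = 1.
The clause (V') is unit, so V = 0.
The clause (T') is unit, so T = 0.
The clause (R') is unit, so R = 0.
The clause (Q) is unit, so Q = 1.
The clause (P') is unit, so P = 0.
Every clause is now satisfied; U is unconstrained.

P ↦ 0; Q ↦ 1; R ↦ 0; S ↦ 1; T ↦ 0; U ↦ 1; V ↦ 0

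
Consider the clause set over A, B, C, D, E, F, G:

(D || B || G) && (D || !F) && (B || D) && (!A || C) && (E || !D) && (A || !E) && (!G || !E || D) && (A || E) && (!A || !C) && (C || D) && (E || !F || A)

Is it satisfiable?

No

Suppose D = true.
From the singleton clause (E), E = true.
From the singleton clause (A), A = true.
From the singleton clause (C), C = true.
Now (!C) is unsatisfied and unit — conflict.
Undo D and try D = false.
From the singleton clause (!F), F = false.
From the singleton clause (B), B = true.
From the singleton clause (C), C = true.
From the singleton clause (!A), A = false.
From the singleton clause (!E), E = false.
Now (E) is unsatisfied and unit — conflict.
Either choice for D ends in contradiction.
No assignment satisfies every clause.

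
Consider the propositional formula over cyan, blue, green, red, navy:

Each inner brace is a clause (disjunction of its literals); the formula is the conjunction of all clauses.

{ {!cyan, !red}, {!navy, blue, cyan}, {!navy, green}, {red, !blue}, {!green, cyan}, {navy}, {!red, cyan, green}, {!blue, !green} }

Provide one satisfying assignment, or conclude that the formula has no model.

cyan ↦ true,  blue ↦ false,  green ↦ true,  red ↦ false,  navy ↦ true

From the singleton clause (navy), navy = true.
From the singleton clause (green), green = true.
From the singleton clause (cyan), cyan = true.
From the singleton clause (!red), red = false.
From the singleton clause (!blue), blue = false.
Every clause now holds.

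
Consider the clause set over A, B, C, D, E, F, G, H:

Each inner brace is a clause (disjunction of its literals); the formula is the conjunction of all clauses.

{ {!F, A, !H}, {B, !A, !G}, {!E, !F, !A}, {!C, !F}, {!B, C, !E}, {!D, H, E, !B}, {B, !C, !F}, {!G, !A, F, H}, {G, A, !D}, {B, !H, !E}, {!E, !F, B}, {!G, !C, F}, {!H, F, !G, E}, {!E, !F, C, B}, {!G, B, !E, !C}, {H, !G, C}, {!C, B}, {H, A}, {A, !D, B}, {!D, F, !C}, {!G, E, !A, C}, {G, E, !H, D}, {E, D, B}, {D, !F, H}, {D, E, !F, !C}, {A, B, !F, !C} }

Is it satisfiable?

Yes, satisfiable

Case C = false:
Case B = true:
From the singleton clause (!E), E = false.
Case D = true:
From the singleton clause (H), H = true.
Case F = true:
From the singleton clause (A), A = true.
From the singleton clause (!G), G = false.
All clauses are satisfied.
A satisfying assignment: A=true, B=true, C=false, D=true, E=false, F=true, G=false, H=true.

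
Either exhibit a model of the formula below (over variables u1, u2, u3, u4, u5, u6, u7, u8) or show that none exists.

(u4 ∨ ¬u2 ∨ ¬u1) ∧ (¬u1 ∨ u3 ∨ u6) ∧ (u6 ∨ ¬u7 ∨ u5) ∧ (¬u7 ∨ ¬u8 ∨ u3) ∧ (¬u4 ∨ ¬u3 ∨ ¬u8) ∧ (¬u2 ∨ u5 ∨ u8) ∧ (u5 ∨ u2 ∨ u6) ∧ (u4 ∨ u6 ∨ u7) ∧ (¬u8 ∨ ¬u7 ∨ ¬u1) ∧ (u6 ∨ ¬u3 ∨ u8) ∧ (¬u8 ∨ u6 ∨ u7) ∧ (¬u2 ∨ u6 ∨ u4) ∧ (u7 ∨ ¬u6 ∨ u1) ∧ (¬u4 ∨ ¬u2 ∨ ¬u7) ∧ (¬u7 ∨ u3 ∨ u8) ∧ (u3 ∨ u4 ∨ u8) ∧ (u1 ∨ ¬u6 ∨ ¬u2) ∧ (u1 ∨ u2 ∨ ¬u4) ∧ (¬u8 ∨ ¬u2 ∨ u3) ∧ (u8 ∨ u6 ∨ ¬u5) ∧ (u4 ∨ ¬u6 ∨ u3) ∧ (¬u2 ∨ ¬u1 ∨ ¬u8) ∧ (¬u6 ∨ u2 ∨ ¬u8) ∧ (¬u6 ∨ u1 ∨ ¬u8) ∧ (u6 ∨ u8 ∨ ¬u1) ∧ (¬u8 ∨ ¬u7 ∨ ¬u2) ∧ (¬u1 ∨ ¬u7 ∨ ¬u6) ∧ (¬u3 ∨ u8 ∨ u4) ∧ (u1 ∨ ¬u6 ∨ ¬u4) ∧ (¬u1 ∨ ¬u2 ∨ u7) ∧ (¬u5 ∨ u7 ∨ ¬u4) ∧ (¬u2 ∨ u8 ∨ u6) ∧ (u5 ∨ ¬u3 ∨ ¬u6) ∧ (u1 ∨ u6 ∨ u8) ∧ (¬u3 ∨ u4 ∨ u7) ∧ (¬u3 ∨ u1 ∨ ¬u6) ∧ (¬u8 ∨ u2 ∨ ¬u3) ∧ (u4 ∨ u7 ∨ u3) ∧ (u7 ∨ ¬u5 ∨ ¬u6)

u1: True; u2: False; u3: False; u4: True; u5: False; u6: True; u7: False; u8: False

Branch on u4: set u4 = True.
Branch on u3: set u3 = False.
Branch on u1: set u1 = True.
(u6) alone gives u6 = True.
(¬u7) alone gives u7 = False.
(¬u2) alone gives u2 = False.
(¬u8) alone gives u8 = False.
(¬u5) alone gives u5 = False.
Every clause now holds.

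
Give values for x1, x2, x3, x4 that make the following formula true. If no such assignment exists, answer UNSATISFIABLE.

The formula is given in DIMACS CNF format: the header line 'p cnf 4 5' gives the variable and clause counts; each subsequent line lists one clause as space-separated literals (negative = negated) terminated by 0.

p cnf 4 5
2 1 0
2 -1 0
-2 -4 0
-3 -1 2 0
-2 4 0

UNSATISFIABLE

Suppose x2 = True.
The clause (¬x4) is unit, so x4 = False.
Now (x4) is unsatisfied and unit — conflict.
Undo x2 and try x2 = False.
The clause (x1) is unit, so x1 = True.
Now (¬x1) is unsatisfied and unit — conflict.
Neither x2 = True nor x2 = False works.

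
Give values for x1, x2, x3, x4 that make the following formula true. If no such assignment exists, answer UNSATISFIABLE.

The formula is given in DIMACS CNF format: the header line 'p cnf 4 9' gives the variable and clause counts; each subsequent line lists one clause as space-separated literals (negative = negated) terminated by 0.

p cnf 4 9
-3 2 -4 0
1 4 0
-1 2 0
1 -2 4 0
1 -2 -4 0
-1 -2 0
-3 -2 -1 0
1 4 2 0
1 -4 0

UNSATISFIABLE

Suppose x1 = True.
The clause (x2) is unit, so x2 = True.
That conflicts with the unit clause (¬x2).
So x1 must be the other value — set x1 = False.
The clause (x4) is unit, so x4 = True.
That conflicts with the unit clause (¬x4).
Both values of x1 lead to a conflict.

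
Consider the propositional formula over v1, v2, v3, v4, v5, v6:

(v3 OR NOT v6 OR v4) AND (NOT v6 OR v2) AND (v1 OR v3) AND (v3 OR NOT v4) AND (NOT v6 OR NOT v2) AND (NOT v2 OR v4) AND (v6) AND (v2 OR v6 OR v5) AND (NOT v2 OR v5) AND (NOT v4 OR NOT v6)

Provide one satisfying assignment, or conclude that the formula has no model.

(v6) alone gives v6 = true.
(v2) alone gives v2 = true.
Now (NOT v2) is unsatisfied and unit — conflict.

UNSATISFIABLE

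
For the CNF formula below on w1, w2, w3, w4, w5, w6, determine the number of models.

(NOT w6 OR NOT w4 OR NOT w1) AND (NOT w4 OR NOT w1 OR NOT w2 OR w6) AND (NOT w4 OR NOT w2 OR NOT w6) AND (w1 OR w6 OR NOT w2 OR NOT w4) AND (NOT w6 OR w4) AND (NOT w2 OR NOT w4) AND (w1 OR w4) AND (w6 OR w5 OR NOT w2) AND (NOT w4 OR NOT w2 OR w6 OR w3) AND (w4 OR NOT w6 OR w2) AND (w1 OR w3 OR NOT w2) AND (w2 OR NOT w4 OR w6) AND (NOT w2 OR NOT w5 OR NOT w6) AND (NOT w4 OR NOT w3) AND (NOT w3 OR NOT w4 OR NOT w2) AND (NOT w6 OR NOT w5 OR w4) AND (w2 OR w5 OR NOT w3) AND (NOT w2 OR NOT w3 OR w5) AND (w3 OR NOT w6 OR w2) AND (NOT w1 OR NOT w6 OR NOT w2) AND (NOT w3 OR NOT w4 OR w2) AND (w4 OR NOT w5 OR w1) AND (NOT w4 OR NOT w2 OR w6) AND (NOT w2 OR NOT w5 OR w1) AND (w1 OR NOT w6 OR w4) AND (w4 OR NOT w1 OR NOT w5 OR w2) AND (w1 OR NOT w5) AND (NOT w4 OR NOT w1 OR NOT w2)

3

There are 2^6 = 64 truth assignments over (w1, w2, w3, w4, w5, w6).
Split on w3. With w3 = true, the clauses containing w3 are satisfied and NOT w3 drops from the rest; 1 of the 2^5 = 32 assignments to the other variables satisfy what remains.
With w3 = false, by the same count on the reduced clause set, 2 assignments work.
(One model: w1=T, w2=F, w3=F, w4=F, w5=F, w6=F.)
Total: 1 + 2 = 3.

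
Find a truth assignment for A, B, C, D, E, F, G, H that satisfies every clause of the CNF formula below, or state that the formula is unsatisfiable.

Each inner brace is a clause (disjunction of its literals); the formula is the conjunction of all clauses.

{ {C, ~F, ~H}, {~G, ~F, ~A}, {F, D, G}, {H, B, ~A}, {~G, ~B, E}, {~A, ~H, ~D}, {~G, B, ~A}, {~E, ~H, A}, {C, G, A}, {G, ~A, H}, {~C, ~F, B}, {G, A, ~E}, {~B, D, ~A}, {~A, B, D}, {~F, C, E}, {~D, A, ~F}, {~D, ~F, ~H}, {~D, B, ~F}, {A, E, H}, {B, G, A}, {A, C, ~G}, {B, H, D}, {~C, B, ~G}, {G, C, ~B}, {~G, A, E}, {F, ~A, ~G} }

Try C = 1.
Try F = 0.
Try D = 1.
Try A = 0.
Try E = 0.
The clause (H) is unit, so H = 1.
The clause (~G) is unit, so G = 0.
The clause (B) is unit, so B = 1.
All clauses are satisfied.

A ↦ 0; B ↦ 1; C ↦ 1; D ↦ 1; E ↦ 0; F ↦ 0; G ↦ 0; H ↦ 1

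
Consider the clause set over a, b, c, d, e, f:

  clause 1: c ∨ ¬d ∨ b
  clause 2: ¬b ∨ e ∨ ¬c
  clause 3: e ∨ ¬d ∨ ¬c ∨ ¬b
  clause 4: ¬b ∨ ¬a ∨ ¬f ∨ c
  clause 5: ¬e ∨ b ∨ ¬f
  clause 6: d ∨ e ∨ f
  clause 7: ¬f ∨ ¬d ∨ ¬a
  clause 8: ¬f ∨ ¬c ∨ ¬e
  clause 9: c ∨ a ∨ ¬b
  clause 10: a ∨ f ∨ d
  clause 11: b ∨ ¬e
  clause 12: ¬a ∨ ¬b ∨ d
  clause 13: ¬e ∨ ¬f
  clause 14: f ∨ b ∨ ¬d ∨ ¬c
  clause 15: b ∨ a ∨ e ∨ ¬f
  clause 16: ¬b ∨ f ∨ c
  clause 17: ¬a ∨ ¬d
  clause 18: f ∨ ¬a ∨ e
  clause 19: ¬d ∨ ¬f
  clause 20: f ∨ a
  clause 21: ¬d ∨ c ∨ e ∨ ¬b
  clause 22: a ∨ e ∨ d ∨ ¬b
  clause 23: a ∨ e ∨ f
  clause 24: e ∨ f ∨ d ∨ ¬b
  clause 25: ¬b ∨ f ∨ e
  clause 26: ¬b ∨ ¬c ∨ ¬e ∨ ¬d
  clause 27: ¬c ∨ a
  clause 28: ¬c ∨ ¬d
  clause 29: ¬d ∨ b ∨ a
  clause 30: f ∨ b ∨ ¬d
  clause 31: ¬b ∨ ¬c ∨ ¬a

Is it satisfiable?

Satisfiable

Try b = False.
(¬e) alone gives e = False.
Try c = False.
(¬d) alone gives d = False.
(f) alone gives f = True.
(a) alone gives a = True.
All clauses are satisfied.
A satisfying assignment: a=True, b=False, c=False, d=False, e=False, f=True.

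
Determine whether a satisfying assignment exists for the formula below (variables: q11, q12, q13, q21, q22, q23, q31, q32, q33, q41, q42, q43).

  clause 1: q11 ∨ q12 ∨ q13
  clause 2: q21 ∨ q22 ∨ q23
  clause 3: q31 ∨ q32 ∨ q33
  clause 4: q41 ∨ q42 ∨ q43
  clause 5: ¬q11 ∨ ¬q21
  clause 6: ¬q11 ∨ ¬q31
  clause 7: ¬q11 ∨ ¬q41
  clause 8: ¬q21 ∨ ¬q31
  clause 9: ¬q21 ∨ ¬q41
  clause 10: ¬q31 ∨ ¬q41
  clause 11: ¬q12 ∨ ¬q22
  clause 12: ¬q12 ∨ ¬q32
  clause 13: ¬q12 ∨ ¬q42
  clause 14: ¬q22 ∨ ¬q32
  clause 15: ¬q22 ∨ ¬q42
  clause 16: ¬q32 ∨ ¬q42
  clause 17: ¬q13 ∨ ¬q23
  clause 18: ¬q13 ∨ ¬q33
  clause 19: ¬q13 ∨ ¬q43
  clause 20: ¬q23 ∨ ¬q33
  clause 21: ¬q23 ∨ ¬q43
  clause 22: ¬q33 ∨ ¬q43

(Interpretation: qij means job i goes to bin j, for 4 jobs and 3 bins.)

No

Branch on q11: set q11 = False.
Branch on q12: set q12 = True.
The clause (¬q22) is unit, so q22 = False.
The clause (¬q32) is unit, so q32 = False.
The clause (¬q42) is unit, so q42 = False.
Branch on q21: set q21 = True.
The clause (¬q31) is unit, so q31 = False.
The clause (q33) is unit, so q33 = True.
The clause (¬q41) is unit, so q41 = False.
The clause (q43) is unit, so q43 = True.
That conflicts with the unit clause (¬q43).
Undo q21 and try q21 = False.
The clause (q23) is unit, so q23 = True.
The clause (¬q13) is unit, so q13 = False.
The clause (¬q33) is unit, so q33 = False.
The clause (q31) is unit, so q31 = True.
The clause (¬q41) is unit, so q41 = False.
The clause (q43) is unit, so q43 = True.
That conflicts with the unit clause (¬q43).
Either choice for q21 ends in contradiction.
Undo q12 and try q12 = False.
The clause (q13) is unit, so q13 = True.
The clause (¬q23) is unit, so q23 = False.
The clause (¬q33) is unit, so q33 = False.
The clause (¬q43) is unit, so q43 = False.
Branch on q21: set q21 = True.
The clause (¬q31) is unit, so q31 = False.
The clause (q32) is unit, so q32 = True.
The clause (¬q41) is unit, so q41 = False.
The clause (q42) is unit, so q42 = True.
That conflicts with the unit clause (¬q42).
Undo q21 and try q21 = False.
The clause (q22) is unit, so q22 = True.
The clause (¬q32) is unit, so q32 = False.
The clause (q31) is unit, so q31 = True.
The clause (¬q41) is unit, so q41 = False.
The clause (q42) is unit, so q42 = True.
That conflicts with the unit clause (¬q42).
Either choice for q21 ends in contradiction.
Either choice for q12 ends in contradiction.
Undo q11 and try q11 = True.
The clause (¬q21) is unit, so q21 = False.
The clause (¬q31) is unit, so q31 = False.
The clause (¬q41) is unit, so q41 = False.
Branch on q22: set q22 = True.
The clause (¬q12) is unit, so q12 = False.
The clause (¬q32) is unit, so q32 = False.
The clause (q33) is unit, so q33 = True.
The clause (¬q42) is unit, so q42 = False.
The clause (q43) is unit, so q43 = True.
That conflicts with the unit clause (¬q43).
Undo q22 and try q22 = False.
The clause (q23) is unit, so q23 = True.
The clause (¬q13) is unit, so q13 = False.
The clause (¬q33) is unit, so q33 = False.
The clause (q32) is unit, so q32 = True.
The clause (¬q12) is unit, so q12 = False.
The clause (¬q42) is unit, so q42 = False.
The clause (q43) is unit, so q43 = True.
That conflicts with the unit clause (¬q43).
Either choice for q22 ends in contradiction.
Either choice for q11 ends in contradiction.
No assignment satisfies every clause.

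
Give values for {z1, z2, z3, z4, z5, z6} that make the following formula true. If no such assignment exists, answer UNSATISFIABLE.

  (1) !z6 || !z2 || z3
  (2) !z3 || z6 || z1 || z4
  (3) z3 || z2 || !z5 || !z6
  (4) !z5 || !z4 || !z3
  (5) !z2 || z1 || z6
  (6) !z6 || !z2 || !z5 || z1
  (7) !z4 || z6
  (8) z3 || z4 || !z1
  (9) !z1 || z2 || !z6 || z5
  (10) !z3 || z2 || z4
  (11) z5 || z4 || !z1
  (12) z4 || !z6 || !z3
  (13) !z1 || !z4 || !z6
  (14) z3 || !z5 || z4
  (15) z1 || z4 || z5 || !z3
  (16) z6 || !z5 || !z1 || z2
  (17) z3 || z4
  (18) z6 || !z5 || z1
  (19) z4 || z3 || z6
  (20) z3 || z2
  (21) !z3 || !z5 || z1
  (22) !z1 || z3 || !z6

Case z4 = true:
(z6) alone gives z6 = true.
(!z1) alone gives z1 = false.
Case z2 = true:
(z3) alone gives z3 = true.
(!z5) alone gives z5 = false.
This assignment satisfies each clause.

z1 ↦ false; z2 ↦ true; z3 ↦ true; z4 ↦ true; z5 ↦ false; z6 ↦ true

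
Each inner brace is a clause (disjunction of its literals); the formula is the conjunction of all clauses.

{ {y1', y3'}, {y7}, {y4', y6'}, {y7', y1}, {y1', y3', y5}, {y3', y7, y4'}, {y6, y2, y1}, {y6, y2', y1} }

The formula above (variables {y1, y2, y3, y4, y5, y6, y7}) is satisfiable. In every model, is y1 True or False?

True

Suppose y1 = 0.
(y7) alone gives y7 = 1.
That conflicts with the unit clause (y7').
So every satisfying assignment has y1 = True.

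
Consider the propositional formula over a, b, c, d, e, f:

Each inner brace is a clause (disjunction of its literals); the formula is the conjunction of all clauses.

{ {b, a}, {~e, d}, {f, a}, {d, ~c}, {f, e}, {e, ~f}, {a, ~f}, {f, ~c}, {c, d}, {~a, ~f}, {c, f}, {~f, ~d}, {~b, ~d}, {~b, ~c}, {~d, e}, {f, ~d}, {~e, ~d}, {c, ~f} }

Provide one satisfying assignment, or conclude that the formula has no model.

Try b = 1.
Unit clause (~d) forces d = 0.
Unit clause (~e) forces e = 0.
Unit clause (~c) forces c = 0.
Now (c) is unsatisfied and unit — conflict.
That branch fails; take b = 0 instead.
Unit clause (a) forces a = 1.
Unit clause (~f) forces f = 0.
Unit clause (e) forces e = 1.
Unit clause (d) forces d = 1.
Now (~d) is unsatisfied and unit — conflict.
Neither b = 1 nor b = 0 works.

UNSATISFIABLE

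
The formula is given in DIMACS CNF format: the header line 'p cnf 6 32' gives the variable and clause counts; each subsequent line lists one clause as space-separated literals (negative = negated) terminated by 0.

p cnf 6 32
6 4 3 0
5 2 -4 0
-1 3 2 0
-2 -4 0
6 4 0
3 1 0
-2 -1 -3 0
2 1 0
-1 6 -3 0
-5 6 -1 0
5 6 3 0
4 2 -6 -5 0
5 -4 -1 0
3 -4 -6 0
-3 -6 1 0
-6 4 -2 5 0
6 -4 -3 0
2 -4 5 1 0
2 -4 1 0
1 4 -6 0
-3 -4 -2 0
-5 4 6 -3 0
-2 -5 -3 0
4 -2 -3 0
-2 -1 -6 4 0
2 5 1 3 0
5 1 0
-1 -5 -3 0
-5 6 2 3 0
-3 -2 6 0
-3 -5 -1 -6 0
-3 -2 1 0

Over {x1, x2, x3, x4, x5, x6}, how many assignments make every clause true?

1

There are 2^6 = 64 truth assignments over (x1, x2, x3, x4, x5, x6).
Split on x1. With x1 = True, the clauses containing x1 are satisfied and ¬x1 drops from the rest; 1 of the 2^5 = 32 assignments to the other variables satisfy what remains.
With x1 = False, by the same count on the reduced clause set, 0 assignments work.
Total: 1 + 0 = 1.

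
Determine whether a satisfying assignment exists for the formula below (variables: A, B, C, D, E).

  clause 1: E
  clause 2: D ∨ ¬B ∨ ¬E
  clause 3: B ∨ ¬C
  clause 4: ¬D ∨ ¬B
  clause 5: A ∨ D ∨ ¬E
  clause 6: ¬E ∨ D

Satisfiable

The clause (E) is unit, so E = True.
The clause (D) is unit, so D = True.
The clause (¬B) is unit, so B = False.
The clause (¬C) is unit, so C = False.
All clauses hold; A can take either value.
A satisfying assignment: A ↦ True,  B ↦ False,  C ↦ False,  D ↦ True,  E ↦ True.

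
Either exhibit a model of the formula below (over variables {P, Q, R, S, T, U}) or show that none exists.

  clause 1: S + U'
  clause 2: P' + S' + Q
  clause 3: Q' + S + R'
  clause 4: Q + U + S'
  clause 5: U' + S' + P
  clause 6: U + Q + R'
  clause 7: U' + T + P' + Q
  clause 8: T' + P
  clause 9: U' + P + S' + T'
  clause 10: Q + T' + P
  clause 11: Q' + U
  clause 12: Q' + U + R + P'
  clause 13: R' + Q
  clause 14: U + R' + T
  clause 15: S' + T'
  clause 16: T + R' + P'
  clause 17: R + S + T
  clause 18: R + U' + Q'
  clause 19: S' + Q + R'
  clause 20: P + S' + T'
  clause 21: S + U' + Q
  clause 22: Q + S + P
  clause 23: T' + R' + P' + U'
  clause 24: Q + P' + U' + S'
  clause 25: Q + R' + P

P ↦ 1, Q ↦ 0, R ↦ 0, S ↦ 0, T ↦ 1, U ↦ 0

Try S = 0.
Unit clause (U') forces U = 0.
Unit clause (Q') forces Q = 0.
Unit clause (R') forces R = 0.
Unit clause (T) forces T = 1.
Unit clause (P) forces P = 1.
This assignment satisfies each clause.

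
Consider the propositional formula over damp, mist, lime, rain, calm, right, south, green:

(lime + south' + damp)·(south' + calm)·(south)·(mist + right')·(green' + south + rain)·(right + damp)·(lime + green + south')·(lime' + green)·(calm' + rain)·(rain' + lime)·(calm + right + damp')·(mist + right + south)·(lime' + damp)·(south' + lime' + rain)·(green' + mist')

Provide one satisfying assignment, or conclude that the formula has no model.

damp=1, mist=0, lime=1, rain=1, calm=1, right=0, south=1, green=1

The clause (south) is unit, so south = 1.
The clause (calm) is unit, so calm = 1.
The clause (rain) is unit, so rain = 1.
The clause (lime) is unit, so lime = 1.
The clause (green) is unit, so green = 1.
The clause (damp) is unit, so damp = 1.
The clause (mist') is unit, so mist = 0.
The clause (right') is unit, so right = 0.
This assignment satisfies each clause.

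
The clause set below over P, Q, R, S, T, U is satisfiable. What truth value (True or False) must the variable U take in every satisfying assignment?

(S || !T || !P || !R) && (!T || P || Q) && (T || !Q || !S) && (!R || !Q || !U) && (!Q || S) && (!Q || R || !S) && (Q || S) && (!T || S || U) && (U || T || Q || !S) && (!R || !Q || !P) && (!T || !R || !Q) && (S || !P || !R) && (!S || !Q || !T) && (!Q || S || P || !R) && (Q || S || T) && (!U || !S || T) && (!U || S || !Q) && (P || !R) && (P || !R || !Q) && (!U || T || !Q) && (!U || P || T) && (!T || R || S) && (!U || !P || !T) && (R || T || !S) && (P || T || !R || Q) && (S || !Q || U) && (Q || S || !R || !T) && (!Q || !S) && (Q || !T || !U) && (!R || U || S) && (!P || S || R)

Suppose U = true.
Branch on R: set R = false.
Branch on Q: set Q = false.
The clause (S) is unit, so S = true.
The clause (T) is unit, so T = true.
But (!T) is also a unit clause — contradiction.
Undo Q and try Q = true.
The clause (S) is unit, so S = true.
But (!S) is also a unit clause — contradiction.
Either choice for Q ends in contradiction.
Undo R and try R = true.
The clause (!Q) is unit, so Q = false.
The clause (S) is unit, so S = true.
The clause (T) is unit, so T = true.
But (!T) is also a unit clause — contradiction.
Either choice for R ends in contradiction.
So every satisfying assignment has U = False.

False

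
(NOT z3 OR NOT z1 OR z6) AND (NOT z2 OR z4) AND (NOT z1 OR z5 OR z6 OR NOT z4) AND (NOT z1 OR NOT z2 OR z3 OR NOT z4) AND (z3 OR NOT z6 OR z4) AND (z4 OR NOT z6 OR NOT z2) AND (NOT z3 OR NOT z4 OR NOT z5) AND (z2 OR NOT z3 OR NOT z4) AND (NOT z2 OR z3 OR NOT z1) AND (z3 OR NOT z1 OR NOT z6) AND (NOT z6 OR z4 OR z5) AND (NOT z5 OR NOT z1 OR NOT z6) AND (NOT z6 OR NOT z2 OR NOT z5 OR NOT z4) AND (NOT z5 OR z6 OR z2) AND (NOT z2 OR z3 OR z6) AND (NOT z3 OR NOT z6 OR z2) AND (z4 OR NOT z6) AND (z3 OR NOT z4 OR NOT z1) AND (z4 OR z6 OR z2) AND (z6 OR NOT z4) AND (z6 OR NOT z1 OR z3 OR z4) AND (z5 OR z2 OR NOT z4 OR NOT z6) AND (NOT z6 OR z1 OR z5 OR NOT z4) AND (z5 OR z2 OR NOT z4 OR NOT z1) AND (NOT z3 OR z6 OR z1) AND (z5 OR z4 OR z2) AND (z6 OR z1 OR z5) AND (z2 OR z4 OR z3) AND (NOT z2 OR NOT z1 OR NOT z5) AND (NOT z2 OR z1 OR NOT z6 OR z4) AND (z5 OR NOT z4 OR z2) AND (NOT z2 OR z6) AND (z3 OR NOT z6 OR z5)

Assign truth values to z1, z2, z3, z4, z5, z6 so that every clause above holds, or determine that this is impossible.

z1 ↦ true, z2 ↦ true, z3 ↦ true, z4 ↦ true, z5 ↦ false, z6 ↦ true

Case z2 = true:
Unit clause (z4) forces z4 = true.
Unit clause (z6) forces z6 = true.
Unit clause (NOT z5) forces z5 = false.
Unit clause (z1) forces z1 = true.
Unit clause (z3) forces z3 = true.
All clauses are satisfied.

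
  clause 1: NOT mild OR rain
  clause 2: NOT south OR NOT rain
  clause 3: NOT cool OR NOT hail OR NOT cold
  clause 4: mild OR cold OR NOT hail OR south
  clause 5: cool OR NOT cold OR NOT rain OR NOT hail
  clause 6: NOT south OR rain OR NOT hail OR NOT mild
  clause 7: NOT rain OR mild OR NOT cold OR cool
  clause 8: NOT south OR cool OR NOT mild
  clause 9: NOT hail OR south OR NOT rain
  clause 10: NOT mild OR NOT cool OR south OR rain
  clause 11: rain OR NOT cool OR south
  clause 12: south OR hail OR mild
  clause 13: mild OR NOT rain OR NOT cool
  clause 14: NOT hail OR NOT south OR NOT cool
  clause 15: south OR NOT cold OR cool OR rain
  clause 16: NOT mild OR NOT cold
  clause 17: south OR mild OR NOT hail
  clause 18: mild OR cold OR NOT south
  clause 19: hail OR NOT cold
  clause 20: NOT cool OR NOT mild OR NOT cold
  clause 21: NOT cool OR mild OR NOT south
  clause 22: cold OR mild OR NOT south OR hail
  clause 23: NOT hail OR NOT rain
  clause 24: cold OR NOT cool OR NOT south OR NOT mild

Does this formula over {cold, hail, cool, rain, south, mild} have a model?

Satisfiable

Case mild = false:
Case south = true:
From the singleton clause (NOT rain), rain = false.
From the singleton clause (cold), cold = true.
From the singleton clause (hail), hail = true.
From the singleton clause (NOT cool), cool = false.
This assignment satisfies each clause.
A satisfying assignment: cold ↦ true,  hail ↦ true,  cool ↦ false,  rain ↦ false,  south ↦ true,  mild ↦ false.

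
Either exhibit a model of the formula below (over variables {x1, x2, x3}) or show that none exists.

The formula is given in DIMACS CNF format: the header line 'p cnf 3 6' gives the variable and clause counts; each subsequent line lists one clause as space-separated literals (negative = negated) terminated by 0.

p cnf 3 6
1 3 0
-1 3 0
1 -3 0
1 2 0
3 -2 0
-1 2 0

Case x1 = True:
From the singleton clause (x3), x3 = True.
From the singleton clause (x2), x2 = True.
All clauses are satisfied.

x1 ↦ True,  x2 ↦ True,  x3 ↦ True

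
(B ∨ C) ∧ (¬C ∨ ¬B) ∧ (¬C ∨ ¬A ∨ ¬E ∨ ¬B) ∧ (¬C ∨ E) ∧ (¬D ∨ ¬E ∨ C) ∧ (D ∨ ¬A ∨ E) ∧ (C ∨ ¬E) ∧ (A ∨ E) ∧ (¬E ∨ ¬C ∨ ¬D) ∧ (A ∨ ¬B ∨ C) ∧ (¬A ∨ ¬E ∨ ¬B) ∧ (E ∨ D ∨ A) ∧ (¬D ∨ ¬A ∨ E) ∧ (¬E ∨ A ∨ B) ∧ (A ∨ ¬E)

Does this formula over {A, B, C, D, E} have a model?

Yes

Suppose B = False.
From the singleton clause (C), C = True.
From the singleton clause (E), E = True.
From the singleton clause (¬D), D = False.
From the singleton clause (A), A = True.
Every clause now holds.
A satisfying assignment: A ↦ True; B ↦ False; C ↦ True; D ↦ False; E ↦ True.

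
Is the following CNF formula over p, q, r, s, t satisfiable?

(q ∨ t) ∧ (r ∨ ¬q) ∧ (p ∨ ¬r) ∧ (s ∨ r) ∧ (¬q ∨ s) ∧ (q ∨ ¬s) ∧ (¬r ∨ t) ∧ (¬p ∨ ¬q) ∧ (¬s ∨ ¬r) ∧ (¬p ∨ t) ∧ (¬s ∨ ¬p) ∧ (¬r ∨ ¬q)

Branch on q: set q = False.
From the singleton clause (t), t = True.
From the singleton clause (¬s), s = False.
From the singleton clause (r), r = True.
From the singleton clause (p), p = True.
All clauses are satisfied.
A satisfying assignment: p ↦ True,  q ↦ False,  r ↦ True,  s ↦ False,  t ↦ True.

Satisfiable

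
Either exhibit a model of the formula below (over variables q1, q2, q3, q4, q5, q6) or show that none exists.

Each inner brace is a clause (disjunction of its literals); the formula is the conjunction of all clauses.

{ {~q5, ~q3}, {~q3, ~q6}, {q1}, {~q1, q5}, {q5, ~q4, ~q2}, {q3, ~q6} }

q1=1, q2=1, q3=0, q4=0, q5=1, q6=0

From the singleton clause (q1), q1 = 1.
From the singleton clause (q5), q5 = 1.
From the singleton clause (~q3), q3 = 0.
From the singleton clause (~q6), q6 = 0.
All clauses hold; q2, q4 can take either value.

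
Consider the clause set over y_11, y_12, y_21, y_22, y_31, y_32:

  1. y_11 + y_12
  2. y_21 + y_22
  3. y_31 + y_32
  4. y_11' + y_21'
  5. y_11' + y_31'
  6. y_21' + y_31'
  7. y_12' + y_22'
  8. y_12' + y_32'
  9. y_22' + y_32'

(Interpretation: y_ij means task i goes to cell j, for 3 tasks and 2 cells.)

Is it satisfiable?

Branch on y_11: set y_11 = 1.
From the singleton clause (y_21'), y_21 = 0.
From the singleton clause (y_22), y_22 = 1.
From the singleton clause (y_31'), y_31 = 0.
From the singleton clause (y_32), y_32 = 1.
But (y_32') is also a unit clause — contradiction.
Undo y_11 and try y_11 = 0.
From the singleton clause (y_12), y_12 = 1.
From the singleton clause (y_22'), y_22 = 0.
From the singleton clause (y_21), y_21 = 1.
From the singleton clause (y_31'), y_31 = 0.
From the singleton clause (y_32), y_32 = 1.
But (y_32') is also a unit clause — contradiction.
Either choice for y_11 ends in contradiction.
No assignment satisfies every clause.

No, unsatisfiable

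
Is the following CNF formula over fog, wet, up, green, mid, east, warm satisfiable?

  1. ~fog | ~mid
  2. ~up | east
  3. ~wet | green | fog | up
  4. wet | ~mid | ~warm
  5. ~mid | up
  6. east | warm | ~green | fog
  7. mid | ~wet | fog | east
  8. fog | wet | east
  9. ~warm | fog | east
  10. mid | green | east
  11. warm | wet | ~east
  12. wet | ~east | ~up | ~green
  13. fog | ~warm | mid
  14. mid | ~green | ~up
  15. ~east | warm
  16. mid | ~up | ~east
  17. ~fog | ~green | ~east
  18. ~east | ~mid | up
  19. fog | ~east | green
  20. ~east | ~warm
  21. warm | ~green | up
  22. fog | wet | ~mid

Try fog = 1.
(~mid) alone gives mid = 0.
Try up = 0.
Try green = 1.
(~east) alone gives east = 0.
(warm) alone gives warm = 1.
No clause remains; wet is free.
A satisfying assignment: fog ↦ 1,  wet ↦ 1,  up ↦ 0,  green ↦ 1,  mid ↦ 0,  east ↦ 0,  warm ↦ 1.

Yes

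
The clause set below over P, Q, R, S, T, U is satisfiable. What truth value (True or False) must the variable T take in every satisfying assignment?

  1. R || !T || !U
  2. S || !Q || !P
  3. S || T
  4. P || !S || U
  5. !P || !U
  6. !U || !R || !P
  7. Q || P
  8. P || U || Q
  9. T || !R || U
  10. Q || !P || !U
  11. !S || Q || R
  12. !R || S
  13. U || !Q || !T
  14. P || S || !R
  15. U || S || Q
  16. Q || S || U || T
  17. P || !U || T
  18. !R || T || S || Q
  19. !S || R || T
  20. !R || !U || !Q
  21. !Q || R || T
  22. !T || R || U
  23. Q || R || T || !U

Suppose T = false.
Unit clause (S) forces S = true.
Unit clause (R) forces R = true.
Unit clause (U) forces U = true.
Unit clause (!P) forces P = false.
That conflicts with the unit clause (P).
So every satisfying assignment has T = True.

True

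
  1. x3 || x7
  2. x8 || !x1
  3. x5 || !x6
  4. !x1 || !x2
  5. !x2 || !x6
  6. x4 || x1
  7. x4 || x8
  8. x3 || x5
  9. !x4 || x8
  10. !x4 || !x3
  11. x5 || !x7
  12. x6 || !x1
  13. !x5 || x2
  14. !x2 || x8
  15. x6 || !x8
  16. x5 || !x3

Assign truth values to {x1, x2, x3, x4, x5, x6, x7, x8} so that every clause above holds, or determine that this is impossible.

UNSATISFIABLE

Suppose x3 = true.
The clause (!x4) is unit, so x4 = false.
The clause (x1) is unit, so x1 = true.
The clause (x8) is unit, so x8 = true.
The clause (!x2) is unit, so x2 = false.
The clause (x6) is unit, so x6 = true.
The clause (x5) is unit, so x5 = true.
That conflicts with the unit clause (!x5).
So x3 must be the other value — set x3 = false.
The clause (x7) is unit, so x7 = true.
The clause (x5) is unit, so x5 = true.
The clause (x2) is unit, so x2 = true.
The clause (!x1) is unit, so x1 = false.
The clause (!x6) is unit, so x6 = false.
The clause (x4) is unit, so x4 = true.
The clause (x8) is unit, so x8 = true.
That conflicts with the unit clause (!x8).
Both values of x3 lead to a conflict.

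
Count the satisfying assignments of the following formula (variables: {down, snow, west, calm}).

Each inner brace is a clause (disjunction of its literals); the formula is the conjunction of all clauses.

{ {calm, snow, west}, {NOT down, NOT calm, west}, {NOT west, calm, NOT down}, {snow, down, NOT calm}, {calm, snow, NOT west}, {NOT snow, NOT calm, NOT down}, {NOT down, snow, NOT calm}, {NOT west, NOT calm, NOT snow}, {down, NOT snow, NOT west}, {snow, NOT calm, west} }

3

There are 2^4 = 16 truth assignments over (down, snow, west, calm).
Split on snow. With snow = true, the clauses containing snow are satisfied and NOT snow drops from the rest; 3 of the 2^3 = 8 assignments to the other variables satisfy what remains.
With snow = false, by the same count on the reduced clause set, 0 assignments work.
(One model: down=F, snow=T, west=F, calm=F.)
Total: 3 + 0 = 3.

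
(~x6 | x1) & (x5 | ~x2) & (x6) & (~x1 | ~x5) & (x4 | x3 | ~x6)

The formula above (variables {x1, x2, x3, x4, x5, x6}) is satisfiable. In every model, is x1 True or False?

Suppose x1 = 0.
From the singleton clause (~x6), x6 = 0.
That conflicts with the unit clause (x6).
So every satisfying assignment has x1 = True.

True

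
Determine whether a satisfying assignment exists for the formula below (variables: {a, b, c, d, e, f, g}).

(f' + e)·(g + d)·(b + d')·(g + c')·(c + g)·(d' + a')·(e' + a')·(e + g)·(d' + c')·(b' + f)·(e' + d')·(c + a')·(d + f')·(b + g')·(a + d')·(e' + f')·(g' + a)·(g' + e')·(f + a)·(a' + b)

No

Branch on f: set f = 0.
From the singleton clause (b'), b = 0.
From the singleton clause (d'), d = 0.
From the singleton clause (g), g = 1.
Now (g') is unsatisfied and unit — conflict.
That branch fails; take f = 1 instead.
From the singleton clause (e), e = 1.
Now (e') is unsatisfied and unit — conflict.
Either choice for f ends in contradiction.
No assignment satisfies every clause.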